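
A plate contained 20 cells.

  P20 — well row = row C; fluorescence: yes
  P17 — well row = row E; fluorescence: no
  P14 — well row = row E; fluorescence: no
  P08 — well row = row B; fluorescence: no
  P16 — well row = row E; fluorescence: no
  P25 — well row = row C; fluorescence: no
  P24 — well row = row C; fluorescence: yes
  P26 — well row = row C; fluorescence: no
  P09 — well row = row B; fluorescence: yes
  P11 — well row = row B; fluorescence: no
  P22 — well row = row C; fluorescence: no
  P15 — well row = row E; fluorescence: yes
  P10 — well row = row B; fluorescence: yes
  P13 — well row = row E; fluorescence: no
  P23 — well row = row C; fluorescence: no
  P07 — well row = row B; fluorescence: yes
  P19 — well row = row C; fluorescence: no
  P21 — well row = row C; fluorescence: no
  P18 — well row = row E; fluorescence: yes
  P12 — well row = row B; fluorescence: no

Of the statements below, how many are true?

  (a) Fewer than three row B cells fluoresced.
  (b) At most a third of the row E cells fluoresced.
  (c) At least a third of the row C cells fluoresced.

(a) row B: |A| = 6, |A ∩ B| = 3; needs |A ∩ B| < 3 — false.
(b) row E: |A| = 6, |A ∩ B| = 2; needs |A ∩ B| / |A| ≤ 1/3 — true.
(c) row C: |A| = 8, |A ∩ B| = 2; needs |A ∩ B| / |A| ≥ 1/3 — false.

1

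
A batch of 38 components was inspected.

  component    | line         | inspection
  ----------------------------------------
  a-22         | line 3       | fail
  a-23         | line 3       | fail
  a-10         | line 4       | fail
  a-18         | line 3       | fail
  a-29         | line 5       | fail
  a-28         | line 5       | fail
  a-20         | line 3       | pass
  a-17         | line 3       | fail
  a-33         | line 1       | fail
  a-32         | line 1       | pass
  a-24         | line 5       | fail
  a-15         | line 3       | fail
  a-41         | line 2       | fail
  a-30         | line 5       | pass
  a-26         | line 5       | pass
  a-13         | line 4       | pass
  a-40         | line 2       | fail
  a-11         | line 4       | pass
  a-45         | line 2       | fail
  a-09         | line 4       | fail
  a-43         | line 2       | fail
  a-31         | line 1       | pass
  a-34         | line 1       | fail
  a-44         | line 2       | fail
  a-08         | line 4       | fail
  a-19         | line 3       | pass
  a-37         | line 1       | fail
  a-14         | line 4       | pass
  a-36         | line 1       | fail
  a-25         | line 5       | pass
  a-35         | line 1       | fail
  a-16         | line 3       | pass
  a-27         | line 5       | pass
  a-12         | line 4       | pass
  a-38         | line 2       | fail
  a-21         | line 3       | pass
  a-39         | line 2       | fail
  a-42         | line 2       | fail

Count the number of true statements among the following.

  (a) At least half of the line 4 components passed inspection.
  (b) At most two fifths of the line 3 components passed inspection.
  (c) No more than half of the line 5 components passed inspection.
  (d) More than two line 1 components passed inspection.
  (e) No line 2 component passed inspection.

2

(a) line 4: |A| = 7, |A ∩ B| = 4; needs |A ∩ B| ≥ |A ∖ B| — true.
(b) line 3: |A| = 9, |A ∩ B| = 4; needs |A ∩ B| / |A| ≤ 2/5 — false.
(c) line 5: |A| = 7, |A ∩ B| = 4; needs |A ∩ B| ≤ |A ∖ B| — false.
(d) line 1: |A| = 7, |A ∩ B| = 2; needs |A ∩ B| > 2 — false.
(e) line 2: |A| = 8, |A ∩ B| = 0; needs A ∩ B = ∅ (|A ∩ B| = 0) — true.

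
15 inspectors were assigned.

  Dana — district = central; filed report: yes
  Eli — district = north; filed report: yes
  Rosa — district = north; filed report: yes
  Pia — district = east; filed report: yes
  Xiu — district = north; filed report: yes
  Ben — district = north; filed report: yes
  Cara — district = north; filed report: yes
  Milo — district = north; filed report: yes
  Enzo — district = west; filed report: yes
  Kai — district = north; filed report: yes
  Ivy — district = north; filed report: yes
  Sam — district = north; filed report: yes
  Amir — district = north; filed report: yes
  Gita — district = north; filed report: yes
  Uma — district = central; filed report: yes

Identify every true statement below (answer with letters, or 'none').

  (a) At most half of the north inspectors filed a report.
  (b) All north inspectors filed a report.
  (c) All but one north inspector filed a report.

|A| = 11, |A ∩ B| = 11, |A ∖ B| = 0.
(a) |A ∩ B| ≤ |A ∖ B|: fails.
(b) A ⊆ B, i.e. every element of A is in B (|A ∖ B| = 0): holds.
(c) |A ∖ B| = 1: fails.

(b)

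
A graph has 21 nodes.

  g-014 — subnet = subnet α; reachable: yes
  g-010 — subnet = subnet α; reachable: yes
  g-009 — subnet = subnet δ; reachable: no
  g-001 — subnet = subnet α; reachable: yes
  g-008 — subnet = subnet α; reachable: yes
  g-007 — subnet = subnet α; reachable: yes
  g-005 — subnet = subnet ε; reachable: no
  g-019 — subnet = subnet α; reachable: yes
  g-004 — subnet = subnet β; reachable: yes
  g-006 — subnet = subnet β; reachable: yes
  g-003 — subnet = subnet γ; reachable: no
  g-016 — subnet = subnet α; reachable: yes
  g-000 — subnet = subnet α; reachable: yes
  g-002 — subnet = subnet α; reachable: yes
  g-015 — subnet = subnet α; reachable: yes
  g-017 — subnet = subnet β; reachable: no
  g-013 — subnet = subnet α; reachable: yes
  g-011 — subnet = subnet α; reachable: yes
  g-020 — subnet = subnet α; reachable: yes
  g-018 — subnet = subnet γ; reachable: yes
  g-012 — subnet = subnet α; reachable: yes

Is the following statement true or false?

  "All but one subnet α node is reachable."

False

Truth condition: |A ∖ B| = 1.
A (the restrictor) = {g-014, g-010, g-001, g-008, g-007, g-019, g-016, g-000, g-002, g-015, g-013, g-011, g-020, g-012}, |A| = 14.
A ∖ B = {}, so |A ∖ B| = 0.
|A ∖ B| = 0, so the statement is false.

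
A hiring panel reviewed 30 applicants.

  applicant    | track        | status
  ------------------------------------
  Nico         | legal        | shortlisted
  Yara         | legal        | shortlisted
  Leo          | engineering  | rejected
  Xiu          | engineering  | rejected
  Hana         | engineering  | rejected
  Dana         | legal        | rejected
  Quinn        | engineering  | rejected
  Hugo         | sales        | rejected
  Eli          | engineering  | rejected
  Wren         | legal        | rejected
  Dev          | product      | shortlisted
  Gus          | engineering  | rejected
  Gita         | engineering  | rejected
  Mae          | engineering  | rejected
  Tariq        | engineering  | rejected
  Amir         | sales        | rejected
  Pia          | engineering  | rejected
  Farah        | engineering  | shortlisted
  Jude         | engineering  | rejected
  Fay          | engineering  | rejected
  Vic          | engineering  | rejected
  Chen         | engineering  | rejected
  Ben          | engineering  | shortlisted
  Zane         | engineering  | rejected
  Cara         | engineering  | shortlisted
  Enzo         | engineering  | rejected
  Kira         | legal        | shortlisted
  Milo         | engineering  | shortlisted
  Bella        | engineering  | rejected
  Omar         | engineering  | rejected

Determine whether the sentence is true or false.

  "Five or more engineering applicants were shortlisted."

False

Truth condition: |A ∩ B| ≥ 5.
|A| = 22, |A ∩ B| = 4, |A ∖ B| = 18.
|A ∩ B| = 4, so the statement is false.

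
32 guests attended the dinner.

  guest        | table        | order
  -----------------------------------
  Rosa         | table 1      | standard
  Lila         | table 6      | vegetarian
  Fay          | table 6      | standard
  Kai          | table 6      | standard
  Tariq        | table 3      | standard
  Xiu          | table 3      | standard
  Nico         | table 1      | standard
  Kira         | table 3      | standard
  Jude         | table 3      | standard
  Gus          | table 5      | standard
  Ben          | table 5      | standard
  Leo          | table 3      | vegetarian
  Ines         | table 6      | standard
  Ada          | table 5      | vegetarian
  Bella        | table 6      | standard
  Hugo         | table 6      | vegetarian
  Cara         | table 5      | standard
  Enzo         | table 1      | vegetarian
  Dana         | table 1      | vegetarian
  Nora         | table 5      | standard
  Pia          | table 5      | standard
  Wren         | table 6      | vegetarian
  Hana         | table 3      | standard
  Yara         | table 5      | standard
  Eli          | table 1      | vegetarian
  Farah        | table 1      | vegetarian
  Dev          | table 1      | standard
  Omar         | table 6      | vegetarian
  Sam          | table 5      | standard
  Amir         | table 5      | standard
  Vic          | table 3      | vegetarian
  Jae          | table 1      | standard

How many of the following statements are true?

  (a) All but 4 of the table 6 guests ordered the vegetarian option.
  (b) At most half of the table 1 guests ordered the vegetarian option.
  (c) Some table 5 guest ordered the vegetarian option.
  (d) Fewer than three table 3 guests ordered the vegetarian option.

4

(a) table 6: |A| = 8, |A ∩ B| = 4; needs |A ∖ B| = 4 — true.
(b) table 1: |A| = 8, |A ∩ B| = 4; needs |A ∩ B| ≤ |A ∖ B| — true.
(c) table 5: |A| = 9, |A ∩ B| = 1; needs A ∩ B ≠ ∅ (|A ∩ B| ≥ 1) — true.
(d) table 3: |A| = 7, |A ∩ B| = 2; needs |A ∩ B| < 3 — true.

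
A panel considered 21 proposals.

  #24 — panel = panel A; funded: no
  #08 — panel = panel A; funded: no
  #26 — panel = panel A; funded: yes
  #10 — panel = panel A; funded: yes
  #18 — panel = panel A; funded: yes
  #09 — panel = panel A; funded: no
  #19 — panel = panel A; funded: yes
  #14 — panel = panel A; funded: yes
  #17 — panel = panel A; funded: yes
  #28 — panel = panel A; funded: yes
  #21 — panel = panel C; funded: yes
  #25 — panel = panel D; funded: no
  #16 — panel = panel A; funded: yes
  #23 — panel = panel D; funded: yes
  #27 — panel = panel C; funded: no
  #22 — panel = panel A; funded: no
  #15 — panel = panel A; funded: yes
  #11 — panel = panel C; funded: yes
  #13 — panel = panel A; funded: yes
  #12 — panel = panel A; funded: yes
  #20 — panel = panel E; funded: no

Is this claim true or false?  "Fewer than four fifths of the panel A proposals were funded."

Truth condition: |A ∩ B| / |A| < 4/5.
|A| = 15, |A ∩ B| = 11, |A ∖ B| = 4.
|A ∩ B|/|A| = 11/15, so the statement is true.

True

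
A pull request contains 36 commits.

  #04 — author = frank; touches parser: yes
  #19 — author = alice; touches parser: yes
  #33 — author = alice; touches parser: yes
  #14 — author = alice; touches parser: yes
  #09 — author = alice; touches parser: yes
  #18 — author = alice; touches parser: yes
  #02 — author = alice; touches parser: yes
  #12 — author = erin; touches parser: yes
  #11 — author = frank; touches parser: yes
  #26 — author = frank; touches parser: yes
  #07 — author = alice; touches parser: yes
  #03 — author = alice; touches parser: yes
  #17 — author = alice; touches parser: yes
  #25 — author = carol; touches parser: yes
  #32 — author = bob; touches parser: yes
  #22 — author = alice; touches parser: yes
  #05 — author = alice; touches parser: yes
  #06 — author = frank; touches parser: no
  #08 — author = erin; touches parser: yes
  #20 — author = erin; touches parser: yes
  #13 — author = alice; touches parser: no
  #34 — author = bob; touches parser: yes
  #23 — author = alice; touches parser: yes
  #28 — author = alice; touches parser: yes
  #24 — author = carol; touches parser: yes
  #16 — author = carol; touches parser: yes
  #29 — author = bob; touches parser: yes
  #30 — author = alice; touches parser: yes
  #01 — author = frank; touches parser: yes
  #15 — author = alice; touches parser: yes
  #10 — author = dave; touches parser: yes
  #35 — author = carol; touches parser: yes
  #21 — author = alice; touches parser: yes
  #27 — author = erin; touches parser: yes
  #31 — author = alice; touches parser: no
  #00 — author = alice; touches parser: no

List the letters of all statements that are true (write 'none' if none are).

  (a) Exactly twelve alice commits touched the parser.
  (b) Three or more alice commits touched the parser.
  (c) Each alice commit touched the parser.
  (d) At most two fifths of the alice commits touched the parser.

(b)

|A| = 19, |A ∩ B| = 16, |A ∖ B| = 3.
(a) |A ∩ B| = 12: fails.
(b) |A ∩ B| ≥ 3: holds.
(c) A ⊆ B, i.e. every element of A is in B (|A ∖ B| = 0): fails.
(d) |A ∩ B| / |A| ≤ 2/5: fails.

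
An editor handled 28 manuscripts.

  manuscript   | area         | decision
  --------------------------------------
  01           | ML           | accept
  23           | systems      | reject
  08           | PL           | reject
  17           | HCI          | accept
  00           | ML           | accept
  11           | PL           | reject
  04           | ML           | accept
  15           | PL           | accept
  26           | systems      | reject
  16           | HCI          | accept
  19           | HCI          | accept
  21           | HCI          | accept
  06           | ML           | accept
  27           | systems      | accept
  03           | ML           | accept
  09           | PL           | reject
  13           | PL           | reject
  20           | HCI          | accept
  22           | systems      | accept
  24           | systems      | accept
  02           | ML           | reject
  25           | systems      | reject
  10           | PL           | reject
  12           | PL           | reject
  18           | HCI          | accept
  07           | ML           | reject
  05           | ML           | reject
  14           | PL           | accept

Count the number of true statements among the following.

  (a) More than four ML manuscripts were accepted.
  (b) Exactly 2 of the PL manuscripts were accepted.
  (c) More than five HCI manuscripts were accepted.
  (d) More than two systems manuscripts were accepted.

4

(a) ML: |A| = 8, |A ∩ B| = 5; needs |A ∩ B| > 4 — true.
(b) PL: |A| = 8, |A ∩ B| = 2; needs |A ∩ B| = 2 — true.
(c) HCI: |A| = 6, |A ∩ B| = 6; needs |A ∩ B| > 5 — true.
(d) systems: |A| = 6, |A ∩ B| = 3; needs |A ∩ B| > 2 — true.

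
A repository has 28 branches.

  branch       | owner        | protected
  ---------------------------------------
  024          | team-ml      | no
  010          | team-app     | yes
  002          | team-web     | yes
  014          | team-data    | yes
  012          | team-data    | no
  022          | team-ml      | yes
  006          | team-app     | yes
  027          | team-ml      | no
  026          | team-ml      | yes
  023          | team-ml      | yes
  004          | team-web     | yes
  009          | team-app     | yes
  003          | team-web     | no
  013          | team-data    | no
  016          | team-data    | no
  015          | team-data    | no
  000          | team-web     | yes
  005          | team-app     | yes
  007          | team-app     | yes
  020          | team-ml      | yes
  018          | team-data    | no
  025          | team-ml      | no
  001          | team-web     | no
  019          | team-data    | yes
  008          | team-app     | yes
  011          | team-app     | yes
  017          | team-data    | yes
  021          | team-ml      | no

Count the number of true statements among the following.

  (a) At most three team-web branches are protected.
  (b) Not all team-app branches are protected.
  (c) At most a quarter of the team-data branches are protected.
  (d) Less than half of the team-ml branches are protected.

1

(a) team-web: |A| = 5, |A ∩ B| = 3; needs |A ∩ B| ≤ 3 — true.
(b) team-app: |A| = 7, |A ∩ B| = 7; needs A ⊄ B (|A ∖ B| ≥ 1) — false.
(c) team-data: |A| = 8, |A ∩ B| = 3; needs |A ∩ B| / |A| ≤ 1/4 — false.
(d) team-ml: |A| = 8, |A ∩ B| = 4; needs |A ∩ B| < |A ∖ B| — false.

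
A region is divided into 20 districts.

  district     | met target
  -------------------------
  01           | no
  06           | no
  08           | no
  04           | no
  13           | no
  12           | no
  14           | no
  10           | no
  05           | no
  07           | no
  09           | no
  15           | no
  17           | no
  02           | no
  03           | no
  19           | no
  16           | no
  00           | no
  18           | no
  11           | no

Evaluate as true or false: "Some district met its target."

The determiner here denotes the relation: A ∩ B ≠ ∅ (|A ∩ B| ≥ 1).
|A| = 20, |A ∩ B| = 0, |A ∖ B| = 20.
So the statement is false.

False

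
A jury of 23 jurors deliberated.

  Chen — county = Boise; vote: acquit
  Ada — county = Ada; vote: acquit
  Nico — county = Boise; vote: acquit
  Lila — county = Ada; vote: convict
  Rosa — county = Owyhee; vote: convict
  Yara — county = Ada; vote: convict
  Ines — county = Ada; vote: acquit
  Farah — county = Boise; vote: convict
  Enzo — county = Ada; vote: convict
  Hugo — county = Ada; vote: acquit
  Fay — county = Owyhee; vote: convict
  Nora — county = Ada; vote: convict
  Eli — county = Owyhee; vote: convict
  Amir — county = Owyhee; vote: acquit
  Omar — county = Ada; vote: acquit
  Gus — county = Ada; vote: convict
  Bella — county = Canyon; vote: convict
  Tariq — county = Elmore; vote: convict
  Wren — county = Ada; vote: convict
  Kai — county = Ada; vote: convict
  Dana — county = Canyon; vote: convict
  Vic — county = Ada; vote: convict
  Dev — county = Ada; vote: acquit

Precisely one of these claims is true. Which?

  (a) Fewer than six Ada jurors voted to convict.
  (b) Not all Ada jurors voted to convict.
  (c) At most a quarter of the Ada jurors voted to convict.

(b)

|A| = 13, |A ∩ B| = 8, |A ∖ B| = 5.
(a) requires |A ∩ B| < 6: false.
(b) requires A ⊄ B (|A ∖ B| ≥ 1): true.
(c) requires |A ∩ B| / |A| ≤ 1/4: false.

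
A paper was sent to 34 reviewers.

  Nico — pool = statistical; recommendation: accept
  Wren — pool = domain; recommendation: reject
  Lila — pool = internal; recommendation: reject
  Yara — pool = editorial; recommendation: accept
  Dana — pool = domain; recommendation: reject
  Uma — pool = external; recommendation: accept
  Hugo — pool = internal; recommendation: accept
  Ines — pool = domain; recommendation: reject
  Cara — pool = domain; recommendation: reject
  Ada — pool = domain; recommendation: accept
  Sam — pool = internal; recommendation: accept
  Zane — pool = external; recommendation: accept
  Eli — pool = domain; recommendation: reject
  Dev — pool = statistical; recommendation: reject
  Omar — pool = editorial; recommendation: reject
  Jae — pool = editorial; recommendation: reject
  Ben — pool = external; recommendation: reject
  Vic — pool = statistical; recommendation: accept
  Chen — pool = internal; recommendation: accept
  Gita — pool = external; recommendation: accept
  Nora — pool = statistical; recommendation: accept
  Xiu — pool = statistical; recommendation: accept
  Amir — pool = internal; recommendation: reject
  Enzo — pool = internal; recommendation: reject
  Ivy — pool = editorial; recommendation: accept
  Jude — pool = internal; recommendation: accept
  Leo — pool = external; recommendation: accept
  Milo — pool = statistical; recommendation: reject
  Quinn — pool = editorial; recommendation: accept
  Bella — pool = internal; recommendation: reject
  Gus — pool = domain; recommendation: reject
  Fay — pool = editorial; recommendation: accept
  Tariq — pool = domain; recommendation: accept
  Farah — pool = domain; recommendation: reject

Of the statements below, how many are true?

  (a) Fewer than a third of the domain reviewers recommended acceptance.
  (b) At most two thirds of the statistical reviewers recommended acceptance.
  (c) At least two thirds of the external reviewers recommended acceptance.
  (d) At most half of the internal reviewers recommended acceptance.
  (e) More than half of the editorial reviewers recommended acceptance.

(a) domain: |A| = 9, |A ∩ B| = 2; needs |A ∩ B| / |A| < 1/3 — true.
(b) statistical: |A| = 6, |A ∩ B| = 4; needs |A ∩ B| / |A| ≤ 2/3 — true.
(c) external: |A| = 5, |A ∩ B| = 4; needs |A ∩ B| / |A| ≥ 2/3 — true.
(d) internal: |A| = 8, |A ∩ B| = 4; needs |A ∩ B| ≤ |A ∖ B| — true.
(e) editorial: |A| = 6, |A ∩ B| = 4; needs |A ∩ B| > |A ∖ B| — true.

5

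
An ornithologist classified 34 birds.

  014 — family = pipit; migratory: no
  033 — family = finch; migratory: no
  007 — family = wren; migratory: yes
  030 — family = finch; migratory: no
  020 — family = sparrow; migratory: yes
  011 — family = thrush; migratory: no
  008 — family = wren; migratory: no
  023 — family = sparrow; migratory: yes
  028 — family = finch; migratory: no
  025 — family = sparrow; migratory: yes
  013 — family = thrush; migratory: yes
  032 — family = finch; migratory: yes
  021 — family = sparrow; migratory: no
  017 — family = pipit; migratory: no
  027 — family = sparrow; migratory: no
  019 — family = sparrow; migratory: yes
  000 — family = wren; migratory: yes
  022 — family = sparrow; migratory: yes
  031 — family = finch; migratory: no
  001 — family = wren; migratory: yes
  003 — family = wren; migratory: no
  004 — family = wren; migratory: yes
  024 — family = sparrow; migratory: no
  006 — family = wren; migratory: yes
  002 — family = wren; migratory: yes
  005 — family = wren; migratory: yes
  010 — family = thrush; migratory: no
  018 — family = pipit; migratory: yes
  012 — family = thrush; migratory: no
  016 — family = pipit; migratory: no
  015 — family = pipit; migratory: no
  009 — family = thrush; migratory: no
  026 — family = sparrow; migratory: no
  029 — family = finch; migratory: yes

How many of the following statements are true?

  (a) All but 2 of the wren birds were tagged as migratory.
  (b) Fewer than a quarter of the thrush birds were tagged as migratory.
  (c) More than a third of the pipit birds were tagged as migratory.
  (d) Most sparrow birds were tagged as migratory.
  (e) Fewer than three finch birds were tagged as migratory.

4

(a) wren: |A| = 9, |A ∩ B| = 7; needs |A ∖ B| = 2 — true.
(b) thrush: |A| = 5, |A ∩ B| = 1; needs |A ∩ B| / |A| < 1/4 — true.
(c) pipit: |A| = 5, |A ∩ B| = 1; needs |A ∩ B| / |A| > 1/3 — false.
(d) sparrow: |A| = 9, |A ∩ B| = 5; needs |A ∩ B| > |A ∖ B| — true.
(e) finch: |A| = 6, |A ∩ B| = 2; needs |A ∩ B| < 3 — true.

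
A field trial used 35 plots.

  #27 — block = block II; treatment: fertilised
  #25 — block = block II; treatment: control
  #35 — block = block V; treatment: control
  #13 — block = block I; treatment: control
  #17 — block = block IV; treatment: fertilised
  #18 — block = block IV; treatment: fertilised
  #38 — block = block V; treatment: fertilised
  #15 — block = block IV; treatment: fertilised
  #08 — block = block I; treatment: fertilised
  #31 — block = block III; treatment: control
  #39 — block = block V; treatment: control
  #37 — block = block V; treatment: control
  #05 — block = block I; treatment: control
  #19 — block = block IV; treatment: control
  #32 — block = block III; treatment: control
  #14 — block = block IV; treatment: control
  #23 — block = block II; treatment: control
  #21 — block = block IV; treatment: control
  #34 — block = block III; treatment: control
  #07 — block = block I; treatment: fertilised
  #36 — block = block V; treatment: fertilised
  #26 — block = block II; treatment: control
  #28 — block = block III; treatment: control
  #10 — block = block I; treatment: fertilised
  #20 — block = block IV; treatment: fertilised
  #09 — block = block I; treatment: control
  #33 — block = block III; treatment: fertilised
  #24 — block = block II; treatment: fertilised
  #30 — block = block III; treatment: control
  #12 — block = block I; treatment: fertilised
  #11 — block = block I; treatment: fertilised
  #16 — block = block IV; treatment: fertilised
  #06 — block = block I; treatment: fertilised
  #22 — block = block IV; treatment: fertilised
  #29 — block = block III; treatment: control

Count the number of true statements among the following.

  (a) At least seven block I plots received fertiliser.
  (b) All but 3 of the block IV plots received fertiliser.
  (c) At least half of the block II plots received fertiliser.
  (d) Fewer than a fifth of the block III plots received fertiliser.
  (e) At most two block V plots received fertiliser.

(a) block I: |A| = 9, |A ∩ B| = 6; needs |A ∩ B| ≥ 7 — false.
(b) block IV: |A| = 9, |A ∩ B| = 6; needs |A ∖ B| = 3 — true.
(c) block II: |A| = 5, |A ∩ B| = 2; needs |A ∩ B| ≥ |A ∖ B| — false.
(d) block III: |A| = 7, |A ∩ B| = 1; needs |A ∩ B| / |A| < 1/5 — true.
(e) block V: |A| = 5, |A ∩ B| = 2; needs |A ∩ B| ≤ 2 — true.

3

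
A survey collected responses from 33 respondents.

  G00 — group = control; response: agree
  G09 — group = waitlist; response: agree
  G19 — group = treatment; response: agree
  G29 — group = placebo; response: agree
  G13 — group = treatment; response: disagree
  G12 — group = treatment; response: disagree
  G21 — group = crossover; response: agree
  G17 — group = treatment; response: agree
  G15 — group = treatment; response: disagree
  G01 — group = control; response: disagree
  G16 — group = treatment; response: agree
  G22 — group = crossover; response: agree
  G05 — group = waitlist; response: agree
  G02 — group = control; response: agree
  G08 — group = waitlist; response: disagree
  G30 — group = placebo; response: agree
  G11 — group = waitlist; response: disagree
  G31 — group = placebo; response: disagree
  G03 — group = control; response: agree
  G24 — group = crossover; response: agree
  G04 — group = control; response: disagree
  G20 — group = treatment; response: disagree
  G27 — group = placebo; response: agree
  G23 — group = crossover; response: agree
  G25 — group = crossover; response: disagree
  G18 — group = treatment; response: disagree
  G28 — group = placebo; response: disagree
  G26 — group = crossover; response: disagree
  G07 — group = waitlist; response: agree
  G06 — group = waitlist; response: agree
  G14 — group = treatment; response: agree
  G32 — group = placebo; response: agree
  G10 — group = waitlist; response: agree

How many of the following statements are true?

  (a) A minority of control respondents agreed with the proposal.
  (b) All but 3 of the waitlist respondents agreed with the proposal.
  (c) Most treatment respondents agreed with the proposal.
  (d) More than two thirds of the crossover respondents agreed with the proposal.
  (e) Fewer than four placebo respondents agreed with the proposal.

0

(a) control: |A| = 5, |A ∩ B| = 3; needs |A ∩ B| < |A ∖ B| — false.
(b) waitlist: |A| = 7, |A ∩ B| = 5; needs |A ∖ B| = 3 — false.
(c) treatment: |A| = 9, |A ∩ B| = 4; needs |A ∩ B| > |A ∖ B| — false.
(d) crossover: |A| = 6, |A ∩ B| = 4; needs |A ∩ B| / |A| > 2/3 — false.
(e) placebo: |A| = 6, |A ∩ B| = 4; needs |A ∩ B| < 4 — false.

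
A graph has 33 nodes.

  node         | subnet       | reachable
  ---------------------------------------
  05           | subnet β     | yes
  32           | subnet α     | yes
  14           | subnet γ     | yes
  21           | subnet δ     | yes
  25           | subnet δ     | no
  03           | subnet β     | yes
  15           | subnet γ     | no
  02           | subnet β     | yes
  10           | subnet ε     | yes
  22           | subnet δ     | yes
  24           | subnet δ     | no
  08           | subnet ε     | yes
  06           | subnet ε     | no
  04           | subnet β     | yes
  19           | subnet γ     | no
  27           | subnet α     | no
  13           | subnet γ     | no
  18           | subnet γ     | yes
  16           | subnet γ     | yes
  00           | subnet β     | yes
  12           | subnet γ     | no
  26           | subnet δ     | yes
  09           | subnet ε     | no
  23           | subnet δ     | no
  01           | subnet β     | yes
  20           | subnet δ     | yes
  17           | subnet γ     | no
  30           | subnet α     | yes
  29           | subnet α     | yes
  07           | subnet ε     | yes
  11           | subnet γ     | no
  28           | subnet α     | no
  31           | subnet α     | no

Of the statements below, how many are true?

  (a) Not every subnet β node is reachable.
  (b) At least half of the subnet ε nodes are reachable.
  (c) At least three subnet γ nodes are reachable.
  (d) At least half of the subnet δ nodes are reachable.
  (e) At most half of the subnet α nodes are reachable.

(a) subnet β: |A| = 6, |A ∩ B| = 6; needs A ⊄ B (|A ∖ B| ≥ 1) — false.
(b) subnet ε: |A| = 5, |A ∩ B| = 3; needs |A ∩ B| ≥ |A ∖ B| — true.
(c) subnet γ: |A| = 9, |A ∩ B| = 3; needs |A ∩ B| ≥ 3 — true.
(d) subnet δ: |A| = 7, |A ∩ B| = 4; needs |A ∩ B| ≥ |A ∖ B| — true.
(e) subnet α: |A| = 6, |A ∩ B| = 3; needs |A ∩ B| ≤ |A ∖ B| — true.

4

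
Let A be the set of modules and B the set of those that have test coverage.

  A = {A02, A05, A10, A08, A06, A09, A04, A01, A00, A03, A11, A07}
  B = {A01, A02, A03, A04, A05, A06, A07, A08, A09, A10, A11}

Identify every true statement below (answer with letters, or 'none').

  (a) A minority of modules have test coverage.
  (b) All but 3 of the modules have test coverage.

|A| = 12, |A ∩ B| = 11, |A ∖ B| = 1.
(a) |A ∩ B| < |A ∖ B|: fails.
(b) |A ∖ B| = 3: fails.

none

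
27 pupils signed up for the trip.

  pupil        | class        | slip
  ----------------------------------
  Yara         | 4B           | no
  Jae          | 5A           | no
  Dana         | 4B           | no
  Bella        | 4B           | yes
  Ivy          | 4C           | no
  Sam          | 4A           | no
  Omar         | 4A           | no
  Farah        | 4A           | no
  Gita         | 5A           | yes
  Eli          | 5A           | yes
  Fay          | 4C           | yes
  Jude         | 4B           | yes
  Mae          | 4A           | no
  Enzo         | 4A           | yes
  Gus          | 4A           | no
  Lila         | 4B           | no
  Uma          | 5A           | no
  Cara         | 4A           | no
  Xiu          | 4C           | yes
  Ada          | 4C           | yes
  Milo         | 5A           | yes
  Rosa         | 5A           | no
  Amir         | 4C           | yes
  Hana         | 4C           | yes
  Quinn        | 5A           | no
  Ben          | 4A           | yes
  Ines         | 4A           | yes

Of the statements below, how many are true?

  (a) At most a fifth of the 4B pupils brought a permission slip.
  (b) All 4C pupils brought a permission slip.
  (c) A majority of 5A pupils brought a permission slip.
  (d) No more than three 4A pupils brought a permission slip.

(a) 4B: |A| = 5, |A ∩ B| = 2; needs |A ∩ B| / |A| ≤ 1/5 — false.
(b) 4C: |A| = 6, |A ∩ B| = 5; needs A ⊆ B, i.e. every element of A is in B (|A ∖ B| = 0) — false.
(c) 5A: |A| = 7, |A ∩ B| = 3; needs |A ∩ B| > |A ∖ B| — false.
(d) 4A: |A| = 9, |A ∩ B| = 3; needs |A ∩ B| ≤ 3 — true.

1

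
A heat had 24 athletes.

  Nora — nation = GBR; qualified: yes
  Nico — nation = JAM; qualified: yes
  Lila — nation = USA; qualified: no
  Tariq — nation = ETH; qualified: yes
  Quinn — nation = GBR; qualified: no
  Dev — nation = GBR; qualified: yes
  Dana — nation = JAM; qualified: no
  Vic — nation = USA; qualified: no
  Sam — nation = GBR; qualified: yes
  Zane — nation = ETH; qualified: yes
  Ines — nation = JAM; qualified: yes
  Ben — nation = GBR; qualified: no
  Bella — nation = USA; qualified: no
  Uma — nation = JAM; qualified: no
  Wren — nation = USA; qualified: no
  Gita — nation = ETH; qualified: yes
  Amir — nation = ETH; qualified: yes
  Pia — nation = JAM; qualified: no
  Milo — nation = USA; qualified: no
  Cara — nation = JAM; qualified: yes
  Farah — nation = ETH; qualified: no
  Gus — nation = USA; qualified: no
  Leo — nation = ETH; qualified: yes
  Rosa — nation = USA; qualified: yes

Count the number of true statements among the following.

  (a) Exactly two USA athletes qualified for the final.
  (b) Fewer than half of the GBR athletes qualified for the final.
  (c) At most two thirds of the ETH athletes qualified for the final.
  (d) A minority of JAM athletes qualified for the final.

(a) USA: |A| = 7, |A ∩ B| = 1; needs |A ∩ B| = 2 — false.
(b) GBR: |A| = 5, |A ∩ B| = 3; needs |A ∩ B| < |A ∖ B| — false.
(c) ETH: |A| = 6, |A ∩ B| = 5; needs |A ∩ B| / |A| ≤ 2/3 — false.
(d) JAM: |A| = 6, |A ∩ B| = 3; needs |A ∩ B| < |A ∖ B| — false.

0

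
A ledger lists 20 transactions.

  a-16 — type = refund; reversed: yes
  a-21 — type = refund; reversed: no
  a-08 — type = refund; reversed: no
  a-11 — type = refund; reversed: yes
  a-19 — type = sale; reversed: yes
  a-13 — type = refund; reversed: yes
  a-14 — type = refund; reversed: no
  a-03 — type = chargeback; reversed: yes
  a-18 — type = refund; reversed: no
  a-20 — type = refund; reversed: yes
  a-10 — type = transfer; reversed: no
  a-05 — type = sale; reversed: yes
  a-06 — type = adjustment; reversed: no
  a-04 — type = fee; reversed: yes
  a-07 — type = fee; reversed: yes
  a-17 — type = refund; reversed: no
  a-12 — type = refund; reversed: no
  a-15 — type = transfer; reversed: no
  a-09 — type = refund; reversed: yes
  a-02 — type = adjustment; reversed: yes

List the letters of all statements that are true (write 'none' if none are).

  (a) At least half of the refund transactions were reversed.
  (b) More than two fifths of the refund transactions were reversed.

|A| = 11, |A ∩ B| = 5, |A ∖ B| = 6.
(a) |A ∩ B| ≥ |A ∖ B|: fails.
(b) |A ∩ B| / |A| > 2/5: holds.

(b)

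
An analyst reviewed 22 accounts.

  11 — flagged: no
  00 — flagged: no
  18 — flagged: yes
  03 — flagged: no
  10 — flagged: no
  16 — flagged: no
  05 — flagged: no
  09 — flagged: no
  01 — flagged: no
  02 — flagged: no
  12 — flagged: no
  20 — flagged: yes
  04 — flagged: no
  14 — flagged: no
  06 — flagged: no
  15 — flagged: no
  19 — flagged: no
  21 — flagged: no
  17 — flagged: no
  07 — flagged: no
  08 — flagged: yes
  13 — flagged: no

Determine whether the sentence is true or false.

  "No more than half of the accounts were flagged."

'No more than half of the accounts were flagged' holds iff |A ∩ B| ≤ |A ∖ B|.
|A| = 22, |A ∩ B| = 3, |A ∖ B| = 19.
3 < 19, so the statement is true.

True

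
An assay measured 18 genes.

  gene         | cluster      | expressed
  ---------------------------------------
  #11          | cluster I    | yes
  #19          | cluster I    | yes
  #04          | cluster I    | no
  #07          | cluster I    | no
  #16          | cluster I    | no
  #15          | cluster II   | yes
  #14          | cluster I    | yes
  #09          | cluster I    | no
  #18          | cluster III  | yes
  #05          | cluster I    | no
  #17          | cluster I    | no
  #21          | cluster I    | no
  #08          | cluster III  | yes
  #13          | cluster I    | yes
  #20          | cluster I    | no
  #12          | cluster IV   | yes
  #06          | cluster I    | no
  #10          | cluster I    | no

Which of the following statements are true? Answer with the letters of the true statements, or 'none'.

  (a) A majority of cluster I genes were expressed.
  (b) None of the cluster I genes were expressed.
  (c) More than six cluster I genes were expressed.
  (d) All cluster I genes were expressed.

|A| = 14, |A ∩ B| = 4, |A ∖ B| = 10.
(a) |A ∩ B| > |A ∖ B|: fails.
(b) A ∩ B = ∅ (|A ∩ B| = 0): fails.
(c) |A ∩ B| > 6: fails.
(d) A ⊆ B, i.e. every element of A is in B (|A ∖ B| = 0): fails.

none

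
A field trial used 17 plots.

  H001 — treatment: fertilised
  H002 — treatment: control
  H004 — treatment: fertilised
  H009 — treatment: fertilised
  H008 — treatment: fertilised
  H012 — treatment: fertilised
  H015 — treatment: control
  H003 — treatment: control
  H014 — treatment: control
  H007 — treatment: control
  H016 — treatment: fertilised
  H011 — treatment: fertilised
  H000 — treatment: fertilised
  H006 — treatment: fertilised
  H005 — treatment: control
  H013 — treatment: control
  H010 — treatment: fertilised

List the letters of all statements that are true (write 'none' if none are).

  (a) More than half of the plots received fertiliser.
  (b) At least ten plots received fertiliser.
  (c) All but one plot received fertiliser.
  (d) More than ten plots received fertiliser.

|A| = 17, |A ∩ B| = 10, |A ∖ B| = 7.
(a) |A ∩ B| > |A ∖ B|: holds.
(b) |A ∩ B| ≥ 10: holds.
(c) |A ∖ B| = 1: fails.
(d) |A ∩ B| > 10: fails.

(a), (b)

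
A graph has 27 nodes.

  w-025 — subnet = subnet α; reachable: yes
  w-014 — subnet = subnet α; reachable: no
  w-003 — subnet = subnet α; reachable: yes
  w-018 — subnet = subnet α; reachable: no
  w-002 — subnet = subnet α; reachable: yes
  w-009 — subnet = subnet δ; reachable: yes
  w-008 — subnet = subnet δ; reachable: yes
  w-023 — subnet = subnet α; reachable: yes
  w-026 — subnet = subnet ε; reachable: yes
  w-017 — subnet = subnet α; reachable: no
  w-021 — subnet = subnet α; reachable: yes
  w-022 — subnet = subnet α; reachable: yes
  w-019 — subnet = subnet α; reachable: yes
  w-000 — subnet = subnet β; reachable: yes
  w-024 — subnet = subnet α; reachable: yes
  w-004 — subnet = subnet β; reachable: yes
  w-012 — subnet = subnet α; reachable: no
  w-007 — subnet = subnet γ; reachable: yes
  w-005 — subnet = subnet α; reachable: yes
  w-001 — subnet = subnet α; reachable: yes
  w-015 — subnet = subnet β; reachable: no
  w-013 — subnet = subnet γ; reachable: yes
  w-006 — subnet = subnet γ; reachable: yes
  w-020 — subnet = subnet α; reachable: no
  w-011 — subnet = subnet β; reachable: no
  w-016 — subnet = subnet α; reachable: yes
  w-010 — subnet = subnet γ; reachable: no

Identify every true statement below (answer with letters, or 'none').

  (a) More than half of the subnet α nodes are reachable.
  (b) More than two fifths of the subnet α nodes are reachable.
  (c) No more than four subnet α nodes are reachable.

|A| = 16, |A ∩ B| = 11, |A ∖ B| = 5.
(a) |A ∩ B| > |A ∖ B|: holds.
(b) |A ∩ B| / |A| > 2/5: holds.
(c) |A ∩ B| ≤ 4: fails.

(a), (b)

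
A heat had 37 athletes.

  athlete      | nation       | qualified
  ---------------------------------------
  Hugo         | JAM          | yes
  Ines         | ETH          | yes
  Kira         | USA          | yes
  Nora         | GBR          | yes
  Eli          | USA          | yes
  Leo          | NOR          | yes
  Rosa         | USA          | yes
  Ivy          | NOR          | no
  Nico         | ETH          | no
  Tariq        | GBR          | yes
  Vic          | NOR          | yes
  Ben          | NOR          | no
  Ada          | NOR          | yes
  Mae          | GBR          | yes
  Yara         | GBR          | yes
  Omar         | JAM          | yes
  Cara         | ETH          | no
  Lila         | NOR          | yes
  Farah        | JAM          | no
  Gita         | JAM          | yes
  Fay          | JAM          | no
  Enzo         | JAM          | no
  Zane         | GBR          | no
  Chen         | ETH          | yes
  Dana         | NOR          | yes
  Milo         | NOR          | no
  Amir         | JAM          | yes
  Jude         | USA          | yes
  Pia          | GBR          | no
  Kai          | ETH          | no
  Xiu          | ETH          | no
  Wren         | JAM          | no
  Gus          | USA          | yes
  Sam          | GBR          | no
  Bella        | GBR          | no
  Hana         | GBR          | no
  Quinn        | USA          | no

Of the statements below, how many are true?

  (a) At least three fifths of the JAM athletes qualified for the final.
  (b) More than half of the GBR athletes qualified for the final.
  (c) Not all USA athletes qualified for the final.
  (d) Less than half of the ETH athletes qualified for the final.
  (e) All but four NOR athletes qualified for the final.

2

(a) JAM: |A| = 8, |A ∩ B| = 4; needs |A ∩ B| / |A| ≥ 3/5 — false.
(b) GBR: |A| = 9, |A ∩ B| = 4; needs |A ∩ B| > |A ∖ B| — false.
(c) USA: |A| = 6, |A ∩ B| = 5; needs A ⊄ B (|A ∖ B| ≥ 1) — true.
(d) ETH: |A| = 6, |A ∩ B| = 2; needs |A ∩ B| < |A ∖ B| — true.
(e) NOR: |A| = 8, |A ∩ B| = 5; needs |A ∖ B| = 4 — false.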